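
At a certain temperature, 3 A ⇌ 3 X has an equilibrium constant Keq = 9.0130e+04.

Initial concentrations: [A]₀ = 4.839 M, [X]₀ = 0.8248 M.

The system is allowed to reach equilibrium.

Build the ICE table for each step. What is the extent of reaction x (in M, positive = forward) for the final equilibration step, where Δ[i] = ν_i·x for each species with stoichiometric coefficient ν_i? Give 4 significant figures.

x = 1.572 M

Q₀ = 0.004952 vs Keq = 9.0130e+04 ⇒ Q<K, forward
Step 1:
                  A         X
  I           4.839    0.8248
  C          -4.715     4.715
  E          0.1236      5.54
  solve Keq expr → x = 1.572; check Q = 9.0130e+04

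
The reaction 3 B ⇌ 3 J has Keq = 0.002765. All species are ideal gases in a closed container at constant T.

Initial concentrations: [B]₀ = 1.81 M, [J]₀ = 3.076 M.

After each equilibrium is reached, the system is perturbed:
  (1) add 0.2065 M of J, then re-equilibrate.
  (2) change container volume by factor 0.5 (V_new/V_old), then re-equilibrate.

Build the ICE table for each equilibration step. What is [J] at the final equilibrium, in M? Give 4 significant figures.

[J]_eq = 1.254 M

Q₀ = 4.908 vs Keq = 0.002765 ⇒ Q>K, reverse
Step 1:
                   B          J
  I             1.81      3.076
  C            2.475     -2.475
  E            4.285     0.6014
  solve Keq expr → x = -0.8249; check Q = 0.002765
Then add 0.2065 M of J.
Step 2:
                   B          J
  I            4.285     0.8079
  C           0.1811    -0.1811
  E            4.466     0.6268
  solve Keq expr → x = -0.06036; check Q = 0.002765
Then change container volume by factor 0.5 (V_new/V_old).
Step 3:
                   B          J
  I            8.931      1.254
  C                0          0
  E            8.931      1.254
  solve Keq expr → x = 0; check Q = 0.002765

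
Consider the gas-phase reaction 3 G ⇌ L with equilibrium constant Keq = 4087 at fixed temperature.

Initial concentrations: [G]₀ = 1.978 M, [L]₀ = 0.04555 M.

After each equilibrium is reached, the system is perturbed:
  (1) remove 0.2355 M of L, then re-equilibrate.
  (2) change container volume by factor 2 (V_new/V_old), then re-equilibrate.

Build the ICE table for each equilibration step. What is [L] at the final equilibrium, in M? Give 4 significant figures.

[L]_eq = 0.2221 M

Q₀ = 0.005886 vs Keq = 4087 ⇒ Q<K, forward
Step 1:
                   G          L
  I            1.978    0.04555
  C           -1.923     0.6409
  E          0.05518     0.6865
  solve Keq expr → x = 0.6409; check Q = 4087
Then remove 0.2355 M of L.
Step 2:
                   G          L
  I          0.05518      0.451
  C        -0.007126   0.002375
  E          0.04805     0.4534
  solve Keq expr → x = 0.002375; check Q = 4087
Then change container volume by factor 2 (V_new/V_old).
Step 3:
                   G          L
  I          0.02402     0.2267
  C          0.01385  -0.004617
  E          0.03788     0.2221
  solve Keq expr → x = -0.004617; check Q = 4087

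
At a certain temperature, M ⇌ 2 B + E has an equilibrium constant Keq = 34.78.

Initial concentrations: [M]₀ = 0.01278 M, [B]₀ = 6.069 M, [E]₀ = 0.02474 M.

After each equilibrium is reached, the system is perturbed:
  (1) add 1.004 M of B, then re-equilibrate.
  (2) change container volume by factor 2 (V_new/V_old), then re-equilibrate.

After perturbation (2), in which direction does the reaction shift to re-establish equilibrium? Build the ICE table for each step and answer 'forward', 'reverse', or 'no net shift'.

Direction: forward

Q₀ = 71.3 vs Keq = 34.78 ⇒ Q>K, reverse
Step 1:
                    M           B           E
  I           0.01278       6.069     0.02474
  C          0.006478    -0.01296   -0.006478
  E           0.01926       6.056     0.01826
  solve Keq expr → x = -0.006478; check Q = 34.78
Then add 1.004 M of B.
Step 2:
                    M           B           E
  I           0.01926        7.06     0.01826
  C          0.002827   -0.005655   -0.002827
  E           0.02208       7.054     0.01544
  solve Keq expr → x = -0.002827; check Q = 34.78
Then change container volume by factor 2 (V_new/V_old).
Step 3:
                    M           B           E
  I           0.01104       3.527    0.007718
  C         -0.006075     0.01215    0.006075
  E          0.004968       3.539     0.01379
  solve Keq expr → x = 0.006075; check Q = 34.78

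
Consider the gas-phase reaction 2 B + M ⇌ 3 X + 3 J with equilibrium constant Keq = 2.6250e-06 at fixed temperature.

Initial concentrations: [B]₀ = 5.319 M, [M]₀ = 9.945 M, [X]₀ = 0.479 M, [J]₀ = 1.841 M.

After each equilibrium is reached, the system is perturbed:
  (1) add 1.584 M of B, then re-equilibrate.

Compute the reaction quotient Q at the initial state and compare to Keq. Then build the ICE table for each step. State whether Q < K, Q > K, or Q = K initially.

Q₀ = 0.002437; Q > K (proceeds reverse)

Q₀ = 0.002437 vs Keq = 2.6250e-06 ⇒ Q>K, reverse
Step 1:
                  B         M         X         J
  init        5.319     9.945     0.479     1.841
  Δ          0.2755    0.1377   -0.4132   -0.4132
  eq          5.594     10.08   0.06578     1.428
  solve Keq expr → x = -0.1377; check Q = 2.6250e-06
Then add 1.584 M of B.
Step 2:
                  B         M         X         J
  init        7.178     10.08   0.06578     1.428
  Δ       -0.007483 -0.003742   0.01122   0.01122
  eq          7.171     10.08     0.077     1.439
  solve Keq expr → x = 0.003742; check Q = 2.6250e-06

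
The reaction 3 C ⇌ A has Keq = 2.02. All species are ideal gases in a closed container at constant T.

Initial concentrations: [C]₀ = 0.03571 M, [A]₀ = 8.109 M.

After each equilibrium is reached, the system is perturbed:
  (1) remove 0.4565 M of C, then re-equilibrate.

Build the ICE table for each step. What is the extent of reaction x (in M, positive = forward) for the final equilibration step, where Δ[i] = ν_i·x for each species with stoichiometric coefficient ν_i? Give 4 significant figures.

x = -0.1488 M

Q₀ = 1.7807e+05 vs Keq = 2.02 ⇒ Q>K, reverse
Step 1:
                    C           A
  init        0.03571       8.109
  Δ              1.52     -0.5066
  eq            1.555       7.602
  solve Keq expr → x = -0.5066; check Q = 2.02
Then remove 0.4565 M of C.
Step 2:
                    C           A
  init          1.099       7.602
  Δ            0.4463     -0.1488
  eq            1.545       7.454
  solve Keq expr → x = -0.1488; check Q = 2.02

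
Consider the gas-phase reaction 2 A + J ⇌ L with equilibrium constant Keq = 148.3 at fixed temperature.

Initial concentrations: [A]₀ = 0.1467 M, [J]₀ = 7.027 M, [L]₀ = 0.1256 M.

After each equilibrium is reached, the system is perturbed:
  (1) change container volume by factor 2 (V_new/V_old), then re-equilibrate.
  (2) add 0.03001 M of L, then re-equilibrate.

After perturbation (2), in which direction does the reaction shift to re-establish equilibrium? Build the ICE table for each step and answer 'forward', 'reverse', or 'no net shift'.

Q₀ = 0.8305 vs Keq = 148.3 ⇒ Q<K, forward
Step 1:
                  A         J         L
  I          0.1467     7.027    0.1256
  C         -0.1331  -0.06653   0.06653
  E         0.01364      6.96    0.1921
  solve Keq expr → x = 0.06653; check Q = 148.3
Then change container volume by factor 2 (V_new/V_old).
Step 2:
                  A         J         L
  I        0.006821      3.48   0.09606
  C        0.006579   0.00329  -0.00329
  E          0.0134     3.484   0.09277
  solve Keq expr → x = -0.00329; check Q = 148.3
Then add 0.03001 M of L.
Step 3:
                  A         J         L
  I          0.0134     3.484    0.1228
  C        0.001952 9.7612e-04 -9.7612e-04
  E         0.01535     3.485    0.1218
  solve Keq expr → x = -9.7612e-04; check Q = 148.3

Direction: reverse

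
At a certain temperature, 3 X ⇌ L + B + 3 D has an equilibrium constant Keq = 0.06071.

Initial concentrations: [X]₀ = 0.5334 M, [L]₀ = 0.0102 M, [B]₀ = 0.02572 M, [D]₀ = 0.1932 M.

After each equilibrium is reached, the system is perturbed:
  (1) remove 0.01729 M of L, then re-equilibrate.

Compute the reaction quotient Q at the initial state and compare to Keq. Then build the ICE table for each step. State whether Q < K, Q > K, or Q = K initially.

Q₀ = 1.2466e-05; Q < K (proceeds forward)

Q₀ = 1.2466e-05 vs Keq = 0.06071 ⇒ Q<K, forward
Step 1:
                    X           L           B           D
  I            0.5334      0.0102     0.02572      0.1932
  C           -0.2684     0.08947     0.08947      0.2684
  E             0.265     0.09967      0.1152      0.4616
  solve Keq expr → x = 0.08947; check Q = 0.06071
Then remove 0.01729 M of L.
Step 2:
                    X           L           B           D
  I             0.265     0.08238      0.1152      0.4616
  C         -0.007688    0.002563    0.002563    0.007688
  E            0.2573     0.08495      0.1178      0.4693
  solve Keq expr → x = 0.002563; check Q = 0.06071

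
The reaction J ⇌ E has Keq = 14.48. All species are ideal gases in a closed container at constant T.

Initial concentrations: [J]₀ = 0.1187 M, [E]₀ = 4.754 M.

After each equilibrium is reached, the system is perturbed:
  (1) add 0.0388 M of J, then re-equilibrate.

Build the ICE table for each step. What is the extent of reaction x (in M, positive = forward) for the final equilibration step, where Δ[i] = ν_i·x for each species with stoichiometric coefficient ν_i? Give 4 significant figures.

Q₀ = 40.05 vs Keq = 14.48 ⇒ Q>K, reverse
Step 1:
                   J          E
  Initial     0.1187      4.754
  Change      0.1961    -0.1961
  Equil       0.3148      4.558
  solve Keq expr → x = -0.1961; check Q = 14.48
Then add 0.0388 M of J.
Step 2:
                   J          E
  Initial     0.3536      4.558
  Change    -0.03629    0.03629
  Equil       0.3173      4.594
  solve Keq expr → x = 0.03629; check Q = 14.48

x = 0.03629 M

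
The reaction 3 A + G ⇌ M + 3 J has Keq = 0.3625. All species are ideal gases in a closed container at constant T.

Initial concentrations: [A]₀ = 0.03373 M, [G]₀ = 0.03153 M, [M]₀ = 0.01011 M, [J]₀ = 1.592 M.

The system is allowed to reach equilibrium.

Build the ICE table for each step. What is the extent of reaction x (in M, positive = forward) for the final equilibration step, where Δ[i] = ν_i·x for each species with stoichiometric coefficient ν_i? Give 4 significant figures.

Q₀ = 3.3714e+04 vs Keq = 0.3625 ⇒ Q>K, reverse
Step 1:
                  A         G         M         J
  Initial   0.03373   0.03153   0.01011     1.592
  Change    0.03033   0.01011  -0.01011  -0.03033
  Equil     0.06406   0.04164 1.0417e-06     1.562
  solve Keq expr → x = -0.01011; check Q = 0.3625

x = -0.01011 M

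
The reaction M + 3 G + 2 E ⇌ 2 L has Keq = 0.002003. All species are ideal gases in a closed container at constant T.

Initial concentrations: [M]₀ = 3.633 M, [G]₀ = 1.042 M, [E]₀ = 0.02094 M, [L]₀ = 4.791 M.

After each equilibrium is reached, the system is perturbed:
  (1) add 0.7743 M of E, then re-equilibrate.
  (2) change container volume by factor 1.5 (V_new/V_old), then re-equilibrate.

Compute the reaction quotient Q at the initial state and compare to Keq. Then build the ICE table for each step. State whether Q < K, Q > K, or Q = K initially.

Q₀ = 1.2736e+04; Q > K (proceeds reverse)

Q₀ = 1.2736e+04 vs Keq = 0.002003 ⇒ Q>K, reverse
Step 1:
                   M          G          E          L
  init         3.633      1.042    0.02094      4.791
  Δ            1.201      3.604      2.403     -2.403
  eq           4.834      4.646      2.424      2.388
  solve Keq expr → x = -1.201; check Q = 0.002003
Then add 0.7743 M of E.
Step 2:
                   M          G          E          L
  init         4.834      4.646      3.198      2.388
  Δ          -0.1084    -0.3252    -0.2168     0.2168
  eq           4.726      4.321      2.981      2.605
  solve Keq expr → x = 0.1084; check Q = 0.002003
Then change container volume by factor 1.5 (V_new/V_old).
Step 3:
                   M          G          E          L
  init         3.151      2.881      1.987      1.737
  Δ           0.2135     0.6406     0.4271    -0.4271
  eq           3.364      3.521      2.415       1.31
  solve Keq expr → x = -0.2135; check Q = 0.002003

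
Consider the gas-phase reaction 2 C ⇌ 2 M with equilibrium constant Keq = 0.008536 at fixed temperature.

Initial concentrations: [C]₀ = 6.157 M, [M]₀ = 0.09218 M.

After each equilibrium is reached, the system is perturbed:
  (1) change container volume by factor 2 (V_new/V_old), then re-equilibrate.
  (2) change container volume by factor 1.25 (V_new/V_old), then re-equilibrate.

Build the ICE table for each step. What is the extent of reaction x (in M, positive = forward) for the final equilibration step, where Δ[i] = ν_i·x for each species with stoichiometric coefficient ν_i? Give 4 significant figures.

x = 0 M

Q₀ = 2.2415e-04 vs Keq = 0.008536 ⇒ Q<K, forward
Step 1:
                  C         M
  init        6.157   0.09218
  Δ         -0.4364    0.4364
  eq          5.721    0.5285
  solve Keq expr → x = 0.2182; check Q = 0.008536
Then change container volume by factor 2 (V_new/V_old).
Step 2:
                  C         M
  init         2.86    0.2643
  Δ               0         0
  eq           2.86    0.2643
  solve Keq expr → x = 0; check Q = 0.008536
Then change container volume by factor 1.25 (V_new/V_old).
Step 3:
                  C         M
  init        2.288    0.2114
  Δ               0         0
  eq          2.288    0.2114
  solve Keq expr → x = 0; check Q = 0.008536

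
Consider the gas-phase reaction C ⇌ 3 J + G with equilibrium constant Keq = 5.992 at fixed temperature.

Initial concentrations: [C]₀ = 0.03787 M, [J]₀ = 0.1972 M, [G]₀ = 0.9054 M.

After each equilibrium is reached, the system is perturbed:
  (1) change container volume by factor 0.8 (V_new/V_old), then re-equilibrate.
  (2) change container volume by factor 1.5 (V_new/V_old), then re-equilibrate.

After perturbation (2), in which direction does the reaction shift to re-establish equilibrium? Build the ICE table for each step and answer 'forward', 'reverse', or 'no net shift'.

Q₀ = 0.1833 vs Keq = 5.992 ⇒ Q<K, forward
Step 1:
                    C           J           G
  init        0.03787      0.1972      0.9054
  Δ          -0.03371      0.1011     0.03371
  eq         0.004161      0.2983      0.9391
  solve Keq expr → x = 0.03371; check Q = 5.992
Then change container volume by factor 0.8 (V_new/V_old).
Step 2:
                    C           J           G
  init       0.005202      0.3729       1.174
  Δ          0.003981    -0.01194   -0.003981
  eq         0.009183       0.361        1.17
  solve Keq expr → x = -0.003981; check Q = 5.992
Then change container volume by factor 1.5 (V_new/V_old).
Step 3:
                    C           J           G
  init       0.006122      0.2406      0.7799
  Δ         -0.004011     0.01203    0.004011
  eq         0.002111      0.2527      0.7839
  solve Keq expr → x = 0.004011; check Q = 5.992

Direction: forward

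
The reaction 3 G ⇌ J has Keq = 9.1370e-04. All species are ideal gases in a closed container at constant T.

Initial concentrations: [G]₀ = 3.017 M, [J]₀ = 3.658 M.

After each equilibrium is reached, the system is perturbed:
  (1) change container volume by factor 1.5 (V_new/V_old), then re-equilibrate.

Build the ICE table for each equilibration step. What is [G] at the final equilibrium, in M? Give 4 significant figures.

Q₀ = 0.1332 vs Keq = 9.1370e-04 ⇒ Q>K, reverse
Step 1:
                   G          J
  I            3.017      3.658
  C            7.648     -2.549
  E            10.67      1.109
  solve Keq expr → x = -2.549; check Q = 9.1370e-04
Then change container volume by factor 1.5 (V_new/V_old).
Step 2:
                   G          J
  I             7.11      0.739
  C           0.8397    -0.2799
  E             7.95     0.4591
  solve Keq expr → x = -0.2799; check Q = 9.1370e-04

[G]_eq = 7.95 M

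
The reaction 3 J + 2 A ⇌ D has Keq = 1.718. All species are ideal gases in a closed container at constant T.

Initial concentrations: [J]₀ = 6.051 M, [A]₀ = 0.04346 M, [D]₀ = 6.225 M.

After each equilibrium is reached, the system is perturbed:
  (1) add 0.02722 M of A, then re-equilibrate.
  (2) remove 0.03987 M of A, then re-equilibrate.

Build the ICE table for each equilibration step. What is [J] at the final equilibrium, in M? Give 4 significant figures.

[J]_eq = 6.19 M

Q₀ = 14.88 vs Keq = 1.718 ⇒ Q>K, reverse
Step 1:
                  J         A         D
  init        6.051   0.04346     6.225
  Δ          0.1204    0.0803  -0.04015
  eq          6.171    0.1238     6.185
  solve Keq expr → x = -0.04015; check Q = 1.718
Then add 0.02722 M of A.
Step 2:
                  J         A         D
  init        6.171     0.151     6.185
  Δ        -0.03887  -0.02591   0.01296
  eq          6.133    0.1251     6.198
  solve Keq expr → x = 0.01296; check Q = 1.718
Then remove 0.03987 M of A.
Step 3:
                  J         A         D
  init        6.133    0.0852     6.198
  Δ         0.05694   0.03796  -0.01898
  eq           6.19    0.1232     6.179
  solve Keq expr → x = -0.01898; check Q = 1.718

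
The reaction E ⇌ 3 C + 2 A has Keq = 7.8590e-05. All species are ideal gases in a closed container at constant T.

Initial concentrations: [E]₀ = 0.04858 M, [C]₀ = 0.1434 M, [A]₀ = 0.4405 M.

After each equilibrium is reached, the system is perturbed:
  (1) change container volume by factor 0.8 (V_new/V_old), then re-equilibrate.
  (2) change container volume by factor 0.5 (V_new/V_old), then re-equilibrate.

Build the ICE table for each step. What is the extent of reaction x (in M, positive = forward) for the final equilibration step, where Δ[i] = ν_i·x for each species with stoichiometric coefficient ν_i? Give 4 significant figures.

x = -0.01354 M

Q₀ = 0.01178 vs Keq = 7.8590e-05 ⇒ Q>K, reverse
Step 1:
                   E          C          A
  init       0.04858     0.1434     0.4405
  Δ          0.03564    -0.1069   -0.07128
  eq         0.08422    0.03648     0.3692
  solve Keq expr → x = -0.03564; check Q = 7.8590e-05
Then change container volume by factor 0.8 (V_new/V_old).
Step 2:
                   E          C          A
  init        0.1053     0.0456     0.4615
  Δ          0.00366   -0.01098   -0.00732
  eq          0.1089    0.03462     0.4542
  solve Keq expr → x = -0.00366; check Q = 7.8590e-05
Then change container volume by factor 0.5 (V_new/V_old).
Step 3:
                   E          C          A
  init        0.2179    0.06924     0.9084
  Δ          0.01354   -0.04063   -0.02709
  eq          0.2314    0.02861     0.8813
  solve Keq expr → x = -0.01354; check Q = 7.8590e-05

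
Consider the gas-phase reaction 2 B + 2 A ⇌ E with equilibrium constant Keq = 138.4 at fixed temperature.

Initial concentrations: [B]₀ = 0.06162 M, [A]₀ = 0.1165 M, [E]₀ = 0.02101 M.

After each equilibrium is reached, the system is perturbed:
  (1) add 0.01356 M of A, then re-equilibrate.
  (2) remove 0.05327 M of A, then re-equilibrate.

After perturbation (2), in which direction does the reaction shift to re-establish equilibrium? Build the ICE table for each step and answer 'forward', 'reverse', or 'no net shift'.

Direction: reverse

Q₀ = 407.7 vs Keq = 138.4 ⇒ Q>K, reverse
Step 1:
                    B           A           E
  init        0.06162      0.1165     0.02101
  Δ            0.0145      0.0145   -0.007249
  eq          0.07612       0.131     0.01376
  solve Keq expr → x = -0.007249; check Q = 138.4
Then add 0.01356 M of A.
Step 2:
                    B           A           E
  init        0.07612      0.1446     0.01376
  Δ         -0.002612   -0.002612    0.001306
  eq          0.07351      0.1419     0.01507
  solve Keq expr → x = 0.001306; check Q = 138.4
Then remove 0.05327 M of A.
Step 3:
                    B           A           E
  init        0.07351     0.08868     0.01507
  Δ           0.01073     0.01073   -0.005364
  eq          0.08423      0.0994    0.009703
  solve Keq expr → x = -0.005364; check Q = 138.4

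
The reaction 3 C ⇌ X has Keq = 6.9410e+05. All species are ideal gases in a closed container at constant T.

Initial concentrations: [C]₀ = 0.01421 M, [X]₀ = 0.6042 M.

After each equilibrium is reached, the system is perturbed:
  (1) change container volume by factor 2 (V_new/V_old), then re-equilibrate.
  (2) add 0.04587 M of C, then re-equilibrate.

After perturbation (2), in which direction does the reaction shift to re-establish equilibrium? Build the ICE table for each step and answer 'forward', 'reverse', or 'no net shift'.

Q₀ = 2.1057e+05 vs Keq = 6.9410e+05 ⇒ Q<K, forward
Step 1:
                  C         X
  Initial   0.01421    0.6042
  Change  -0.004654  0.001551
  Equil    0.009556    0.6058
  solve Keq expr → x = 0.001551; check Q = 6.9410e+05
Then change container volume by factor 2 (V_new/V_old).
Step 2:
                  C         X
  Initial  0.004778    0.3029
  Change   0.002799 -9.3297e-04
  Equil    0.007577    0.3019
  solve Keq expr → x = -9.3297e-04; check Q = 6.9410e+05
Then add 0.04587 M of C.
Step 3:
                  C         X
  Initial   0.05345    0.3019
  Change   -0.04574   0.01525
  Equil    0.007703    0.3172
  solve Keq expr → x = 0.01525; check Q = 6.9410e+05

Direction: forward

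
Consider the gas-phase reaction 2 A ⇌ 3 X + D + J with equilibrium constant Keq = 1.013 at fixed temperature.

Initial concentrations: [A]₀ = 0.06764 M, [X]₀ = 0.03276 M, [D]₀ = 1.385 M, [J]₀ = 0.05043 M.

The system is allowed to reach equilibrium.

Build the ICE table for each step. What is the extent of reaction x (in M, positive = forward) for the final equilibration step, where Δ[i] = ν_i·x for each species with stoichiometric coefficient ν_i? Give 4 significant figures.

Q₀ = 5.3674e-04 vs Keq = 1.013 ⇒ Q<K, forward
Step 1:
                  A         X         D         J
  Initial   0.06764   0.03276     1.385   0.05043
  Change    -0.0548    0.0822    0.0274    0.0274
  Equil     0.01284     0.115     1.412   0.07783
  solve Keq expr → x = 0.0274; check Q = 1.013

x = 0.0274 M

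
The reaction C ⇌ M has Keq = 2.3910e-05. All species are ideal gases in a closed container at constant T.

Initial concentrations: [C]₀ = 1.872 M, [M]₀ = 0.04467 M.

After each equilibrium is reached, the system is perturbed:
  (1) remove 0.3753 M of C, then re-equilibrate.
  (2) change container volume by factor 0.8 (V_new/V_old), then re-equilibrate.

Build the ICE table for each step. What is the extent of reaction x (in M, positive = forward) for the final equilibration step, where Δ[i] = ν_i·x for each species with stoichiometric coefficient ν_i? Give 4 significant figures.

x = 0 M

Q₀ = 0.02386 vs Keq = 2.3910e-05 ⇒ Q>K, reverse
Step 1:
                  C         M
  I           1.872   0.04467
  C         0.04462  -0.04462
  E           1.917 4.5826e-05
  solve Keq expr → x = -0.04462; check Q = 2.3910e-05
Then remove 0.3753 M of C.
Step 2:
                  C         M
  I           1.541 4.5826e-05
  C       8.9732e-06 -8.9732e-06
  E           1.541 3.6853e-05
  solve Keq expr → x = -8.9732e-06; check Q = 2.3910e-05
Then change container volume by factor 0.8 (V_new/V_old).
Step 3:
                  C         M
  I           1.927 4.6067e-05
  C               0         0
  E           1.927 4.6067e-05
  solve Keq expr → x = 0; check Q = 2.3910e-05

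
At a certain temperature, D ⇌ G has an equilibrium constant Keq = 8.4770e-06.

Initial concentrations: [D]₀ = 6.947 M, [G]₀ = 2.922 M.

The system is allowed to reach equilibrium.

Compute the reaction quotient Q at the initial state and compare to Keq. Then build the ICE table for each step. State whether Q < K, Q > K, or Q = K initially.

Q₀ = 0.4206 vs Keq = 8.4770e-06 ⇒ Q>K, reverse
Step 1:
                  D         G
  init        6.947     2.922
  Δ           2.922    -2.922
  eq          9.869 8.3659e-05
  solve Keq expr → x = -2.922; check Q = 8.4770e-06

Q₀ = 0.4206; Q > K (proceeds reverse)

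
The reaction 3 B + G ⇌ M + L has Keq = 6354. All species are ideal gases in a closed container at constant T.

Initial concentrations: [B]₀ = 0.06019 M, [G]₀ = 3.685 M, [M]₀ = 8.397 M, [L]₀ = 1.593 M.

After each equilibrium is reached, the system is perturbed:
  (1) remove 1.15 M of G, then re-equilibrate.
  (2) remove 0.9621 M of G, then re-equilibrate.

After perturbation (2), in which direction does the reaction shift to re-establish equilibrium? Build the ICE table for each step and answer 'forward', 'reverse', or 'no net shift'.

Q₀ = 1.6647e+04 vs Keq = 6354 ⇒ Q>K, reverse
Step 1:
                   B          G          M          L
  init       0.06019      3.685      8.397      1.593
  Δ          0.02257   0.007525  -0.007525  -0.007525
  eq         0.08276      3.693      8.389      1.585
  solve Keq expr → x = -0.007525; check Q = 6354
Then remove 1.15 M of G.
Step 2:
                   B          G          M          L
  init       0.08276      2.543      8.389      1.585
  Δ          0.01083   0.003611  -0.003611  -0.003611
  eq          0.0936      2.546      8.386      1.582
  solve Keq expr → x = -0.003611; check Q = 6354
Then remove 0.9621 M of G.
Step 3:
                   B          G          M          L
  init        0.0936      1.584      8.386      1.582
  Δ          0.01578   0.005259  -0.005259  -0.005259
  eq          0.1094      1.589      8.381      1.577
  solve Keq expr → x = -0.005259; check Q = 6354

Direction: reverse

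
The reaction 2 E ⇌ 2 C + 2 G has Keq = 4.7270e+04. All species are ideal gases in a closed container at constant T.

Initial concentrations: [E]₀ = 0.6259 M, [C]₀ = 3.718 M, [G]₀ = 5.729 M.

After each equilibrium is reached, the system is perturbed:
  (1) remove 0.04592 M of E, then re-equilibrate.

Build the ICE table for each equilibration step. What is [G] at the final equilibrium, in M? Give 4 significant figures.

Q₀ = 1158 vs Keq = 4.7270e+04 ⇒ Q<K, forward
Step 1:
                    E           C           G
  I            0.6259       3.718       5.729
  C           -0.5048      0.5048      0.5048
  E            0.1211       4.223       6.234
  solve Keq expr → x = 0.2524; check Q = 4.7270e+04
Then remove 0.04592 M of E.
Step 2:
                    E           C           G
  I           0.07516       4.223       6.234
  C           0.04382    -0.04382    -0.04382
  E             0.119       4.179        6.19
  solve Keq expr → x = -0.02191; check Q = 4.7270e+04

[G]_eq = 6.19 M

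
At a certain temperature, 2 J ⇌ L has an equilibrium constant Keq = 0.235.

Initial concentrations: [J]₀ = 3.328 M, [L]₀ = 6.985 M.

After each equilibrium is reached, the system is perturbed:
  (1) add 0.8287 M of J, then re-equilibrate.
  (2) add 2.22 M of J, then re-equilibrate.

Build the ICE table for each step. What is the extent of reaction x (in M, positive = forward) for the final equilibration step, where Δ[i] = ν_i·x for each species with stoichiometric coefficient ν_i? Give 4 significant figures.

x = 0.9279 M

Q₀ = 0.6307 vs Keq = 0.235 ⇒ Q>K, reverse
Step 1:
                    J           L
  Initial       3.328       6.985
  Change        1.767     -0.8837
  Equil         5.095       6.101
  solve Keq expr → x = -0.8837; check Q = 0.235
Then add 0.8287 M of J.
Step 2:
                    J           L
  Initial       5.924       6.101
  Change      -0.6872      0.3436
  Equil         5.237       6.445
  solve Keq expr → x = 0.3436; check Q = 0.235
Then add 2.22 M of J.
Step 3:
                    J           L
  Initial       7.457       6.445
  Change       -1.856      0.9279
  Equil         5.601       7.373
  solve Keq expr → x = 0.9279; check Q = 0.235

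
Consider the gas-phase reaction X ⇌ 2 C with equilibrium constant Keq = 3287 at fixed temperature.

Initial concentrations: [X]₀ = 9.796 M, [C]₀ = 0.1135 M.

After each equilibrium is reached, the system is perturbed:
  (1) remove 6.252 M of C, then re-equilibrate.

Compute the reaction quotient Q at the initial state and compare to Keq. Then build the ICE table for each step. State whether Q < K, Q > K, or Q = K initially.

Q₀ = 0.001315; Q < K (proceeds forward)

Q₀ = 0.001315 vs Keq = 3287 ⇒ Q<K, forward
Step 1:
                   X          C
  I            9.796     0.1135
  C           -9.681      19.36
  E           0.1154      19.47
  solve Keq expr → x = 9.681; check Q = 3287
Then remove 6.252 M of C.
Step 2:
                   X          C
  I           0.1154      13.22
  C          -0.0612     0.1224
  E          0.05418      13.35
  solve Keq expr → x = 0.0612; check Q = 3287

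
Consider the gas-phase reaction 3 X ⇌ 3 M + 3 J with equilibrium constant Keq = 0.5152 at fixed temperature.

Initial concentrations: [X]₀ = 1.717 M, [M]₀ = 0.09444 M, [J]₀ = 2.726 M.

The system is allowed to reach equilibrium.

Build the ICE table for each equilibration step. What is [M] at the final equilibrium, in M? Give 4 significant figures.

[M]_eq = 0.3807 M

Q₀ = 0.003371 vs Keq = 0.5152 ⇒ Q<K, forward
Step 1:
                   X          M          J
  I            1.717    0.09444      2.726
  C          -0.2863     0.2863     0.2863
  E            1.431     0.3807      3.012
  solve Keq expr → x = 0.09544; check Q = 0.5152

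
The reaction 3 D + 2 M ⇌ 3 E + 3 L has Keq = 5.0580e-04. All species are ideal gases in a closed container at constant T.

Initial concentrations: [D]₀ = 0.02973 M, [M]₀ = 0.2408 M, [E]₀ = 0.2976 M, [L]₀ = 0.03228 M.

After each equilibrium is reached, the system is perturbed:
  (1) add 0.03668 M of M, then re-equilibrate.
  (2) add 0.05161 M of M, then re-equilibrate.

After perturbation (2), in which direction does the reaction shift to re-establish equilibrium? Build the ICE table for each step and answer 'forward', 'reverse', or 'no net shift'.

Q₀ = 0.5818 vs Keq = 5.0580e-04 ⇒ Q>K, reverse
Step 1:
                  D         M         E         L
  Initial   0.02973    0.2408    0.2976   0.03228
  Change     0.0257   0.01713   -0.0257   -0.0257
  Equil     0.05543    0.2579    0.2719  0.006581
  solve Keq expr → x = -0.008566; check Q = 5.0580e-04
Then add 0.03668 M of M.
Step 2:
                  D         M         E         L
  Initial   0.05543    0.2946    0.2719  0.006581
  Change  -5.2290e-04 -3.4860e-04 5.2290e-04 5.2290e-04
  Equil     0.05491    0.2943    0.2724  0.007104
  solve Keq expr → x = 1.7430e-04; check Q = 5.0580e-04
Then add 0.05161 M of M.
Step 3:
                  D         M         E         L
  Initial   0.05491    0.3459    0.2724  0.007104
  Change  -6.8325e-04 -4.5550e-04 6.8325e-04 6.8325e-04
  Equil     0.05422    0.3454    0.2731  0.007788
  solve Keq expr → x = 2.2775e-04; check Q = 5.0580e-04

Direction: forward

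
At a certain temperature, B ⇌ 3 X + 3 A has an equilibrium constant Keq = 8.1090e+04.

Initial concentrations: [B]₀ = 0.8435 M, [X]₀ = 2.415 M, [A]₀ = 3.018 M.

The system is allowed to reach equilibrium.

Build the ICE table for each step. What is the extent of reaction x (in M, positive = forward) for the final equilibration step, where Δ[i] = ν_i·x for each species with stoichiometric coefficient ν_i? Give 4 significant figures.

x = 0.6945 M

Q₀ = 459 vs Keq = 8.1090e+04 ⇒ Q<K, forward
Step 1:
                    B           X           A
  init         0.8435       2.415       3.018
  Δ           -0.6945       2.083       2.083
  eq            0.149       4.498       5.101
  solve Keq expr → x = 0.6945; check Q = 8.1090e+04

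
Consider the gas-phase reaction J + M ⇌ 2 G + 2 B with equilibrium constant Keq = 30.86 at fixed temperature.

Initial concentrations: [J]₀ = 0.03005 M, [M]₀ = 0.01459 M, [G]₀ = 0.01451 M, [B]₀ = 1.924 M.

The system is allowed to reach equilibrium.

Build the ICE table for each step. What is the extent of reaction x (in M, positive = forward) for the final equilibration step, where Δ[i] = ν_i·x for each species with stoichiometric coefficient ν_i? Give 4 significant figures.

Q₀ = 1.778 vs Keq = 30.86 ⇒ Q<K, forward
Step 1:
                    J           M           G           B
  Initial     0.03005     0.01459     0.01451       1.924
  Change    -0.008732   -0.008732     0.01746     0.01746
  Equil       0.02132    0.005858     0.03197       1.941
  solve Keq expr → x = 0.008732; check Q = 30.86

x = 0.008732 M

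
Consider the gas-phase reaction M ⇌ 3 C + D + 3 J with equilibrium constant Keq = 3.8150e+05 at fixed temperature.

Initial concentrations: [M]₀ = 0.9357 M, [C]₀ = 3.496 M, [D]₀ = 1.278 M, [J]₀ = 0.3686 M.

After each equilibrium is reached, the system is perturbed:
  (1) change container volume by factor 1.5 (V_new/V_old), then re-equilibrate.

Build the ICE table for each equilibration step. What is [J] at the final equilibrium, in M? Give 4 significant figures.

[J]_eq = 2.109 M

Q₀ = 2.923 vs Keq = 3.8150e+05 ⇒ Q<K, forward
Step 1:
                  M         C         D         J
  init       0.9357     3.496     1.278    0.3686
  Δ          -0.897     2.691     0.897     2.691
  eq        0.03868     6.187     2.175      3.06
  solve Keq expr → x = 0.897; check Q = 3.8150e+05
Then change container volume by factor 1.5 (V_new/V_old).
Step 2:
                  M         C         D         J
  init      0.02578     4.125      1.45      2.04
  Δ        -0.02311   0.06934   0.02311   0.06934
  eq       0.002673     4.194     1.473     2.109
  solve Keq expr → x = 0.02311; check Q = 3.8150e+05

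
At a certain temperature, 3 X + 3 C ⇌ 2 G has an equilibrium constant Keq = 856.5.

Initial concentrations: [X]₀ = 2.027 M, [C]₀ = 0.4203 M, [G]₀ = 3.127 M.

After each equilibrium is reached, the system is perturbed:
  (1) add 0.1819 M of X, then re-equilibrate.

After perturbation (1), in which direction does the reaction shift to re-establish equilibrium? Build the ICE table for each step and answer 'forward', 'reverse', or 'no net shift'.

Direction: forward

Q₀ = 15.81 vs Keq = 856.5 ⇒ Q<K, forward
Step 1:
                  X         C         G
  Initial     2.027    0.4203     3.127
  Change    -0.2858   -0.2858    0.1905
  Equil       1.741    0.1345     3.318
  solve Keq expr → x = 0.09526; check Q = 856.5
Then add 0.1819 M of X.
Step 2:
                  X         C         G
  Initial     1.923    0.1345     3.318
  Change   -0.01178  -0.01178  0.007853
  Equil       1.911    0.1227     3.325
  solve Keq expr → x = 0.003927; check Q = 856.5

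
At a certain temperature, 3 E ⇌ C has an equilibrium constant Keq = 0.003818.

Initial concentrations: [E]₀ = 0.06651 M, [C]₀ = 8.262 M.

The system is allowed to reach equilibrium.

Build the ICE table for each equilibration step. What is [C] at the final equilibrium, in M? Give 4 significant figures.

[C]_eq = 4.709 M

Q₀ = 2.8082e+04 vs Keq = 0.003818 ⇒ Q>K, reverse
Step 1:
                  E         C
  I         0.06651     8.262
  C           10.66    -3.553
  E           10.72     4.709
  solve Keq expr → x = -3.553; check Q = 0.003818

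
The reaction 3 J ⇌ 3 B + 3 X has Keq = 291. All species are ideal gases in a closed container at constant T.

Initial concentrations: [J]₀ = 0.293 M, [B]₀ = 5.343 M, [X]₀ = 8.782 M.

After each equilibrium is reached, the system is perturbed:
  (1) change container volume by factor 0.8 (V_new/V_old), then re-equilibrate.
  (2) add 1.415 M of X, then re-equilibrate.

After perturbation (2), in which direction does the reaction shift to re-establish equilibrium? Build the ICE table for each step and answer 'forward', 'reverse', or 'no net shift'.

Direction: reverse

Q₀ = 4.1071e+06 vs Keq = 291 ⇒ Q>K, reverse
Step 1:
                   J          B          X
  Initial      0.293      5.343      8.782
  Change       2.459     -2.459     -2.459
  Equil        2.752      2.884      6.323
  solve Keq expr → x = -0.8196; check Q = 291
Then change container volume by factor 0.8 (V_new/V_old).
Step 2:
                   J          B          X
  Initial       3.44      3.605      7.904
  Change      0.3199    -0.3199    -0.3199
  Equil         3.76      3.285      7.584
  solve Keq expr → x = -0.1066; check Q = 291
Then add 1.415 M of X.
Step 3:
                   J          B          X
  Initial       3.76      3.285      8.999
  Change      0.2491    -0.2491    -0.2491
  Equil        4.009      3.036       8.75
  solve Keq expr → x = -0.08303; check Q = 291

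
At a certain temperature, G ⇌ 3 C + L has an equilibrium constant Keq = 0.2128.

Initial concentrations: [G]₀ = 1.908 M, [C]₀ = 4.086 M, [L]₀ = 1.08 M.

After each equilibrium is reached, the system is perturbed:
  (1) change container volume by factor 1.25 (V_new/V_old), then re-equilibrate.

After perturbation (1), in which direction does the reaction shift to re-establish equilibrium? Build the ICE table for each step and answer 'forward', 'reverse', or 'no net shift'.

Direction: forward

Q₀ = 38.61 vs Keq = 0.2128 ⇒ Q>K, reverse
Step 1:
                    G           C           L
  Initial       1.908       4.086        1.08
  Change       0.8816      -2.645     -0.8816
  Equil          2.79       1.441      0.1984
  solve Keq expr → x = -0.8816; check Q = 0.2128
Then change container volume by factor 1.25 (V_new/V_old).
Step 2:
                    G           C           L
  Initial       2.232       1.153      0.1587
  Change     -0.05049      0.1515     0.05049
  Equil         2.181       1.304      0.2092
  solve Keq expr → x = 0.05049; check Q = 0.2128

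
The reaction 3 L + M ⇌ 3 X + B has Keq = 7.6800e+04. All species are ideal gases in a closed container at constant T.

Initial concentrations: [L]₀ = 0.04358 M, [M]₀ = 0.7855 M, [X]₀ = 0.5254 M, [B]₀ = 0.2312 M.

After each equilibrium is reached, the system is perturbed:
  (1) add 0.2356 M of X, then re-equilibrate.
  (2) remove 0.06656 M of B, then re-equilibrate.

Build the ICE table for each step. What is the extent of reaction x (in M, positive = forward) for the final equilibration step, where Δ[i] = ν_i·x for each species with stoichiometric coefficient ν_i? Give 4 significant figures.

Q₀ = 515.8 vs Keq = 7.6800e+04 ⇒ Q<K, forward
Step 1:
                  L         M         X         B
  I         0.04358    0.7855    0.5254    0.2312
  C        -0.03463  -0.01154   0.03463   0.01154
  E        0.008952     0.774      0.56    0.2427
  solve Keq expr → x = 0.01154; check Q = 7.6800e+04
Then add 0.2356 M of X.
Step 2:
                  L         M         X         B
  I        0.008952     0.774    0.7956    0.2427
  C        0.003679  0.001226 -0.003679 -0.001226
  E         0.01263    0.7752    0.7919    0.2415
  solve Keq expr → x = -0.001226; check Q = 7.6800e+04
Then remove 0.06656 M of B.
Step 3:
                  L         M         X         B
  I         0.01263    0.7752    0.7919     0.175
  C       -0.001258 -4.1928e-04  0.001258 4.1928e-04
  E         0.01137    0.7748    0.7932    0.1754
  solve Keq expr → x = 4.1928e-04; check Q = 7.6800e+04

x = 4.1928e-04 M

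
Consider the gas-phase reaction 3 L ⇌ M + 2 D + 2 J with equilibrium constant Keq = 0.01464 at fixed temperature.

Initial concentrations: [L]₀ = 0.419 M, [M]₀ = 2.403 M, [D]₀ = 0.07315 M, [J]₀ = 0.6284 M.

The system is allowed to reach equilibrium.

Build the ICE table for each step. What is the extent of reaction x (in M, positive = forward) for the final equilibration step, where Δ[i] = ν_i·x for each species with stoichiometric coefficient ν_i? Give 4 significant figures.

x = -0.0157 M

Q₀ = 0.06903 vs Keq = 0.01464 ⇒ Q>K, reverse
Step 1:
                  L         M         D         J
  init        0.419     2.403   0.07315    0.6284
  Δ         0.04711   -0.0157  -0.03141  -0.03141
  eq         0.4661     2.387   0.04174     0.597
  solve Keq expr → x = -0.0157; check Q = 0.01464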